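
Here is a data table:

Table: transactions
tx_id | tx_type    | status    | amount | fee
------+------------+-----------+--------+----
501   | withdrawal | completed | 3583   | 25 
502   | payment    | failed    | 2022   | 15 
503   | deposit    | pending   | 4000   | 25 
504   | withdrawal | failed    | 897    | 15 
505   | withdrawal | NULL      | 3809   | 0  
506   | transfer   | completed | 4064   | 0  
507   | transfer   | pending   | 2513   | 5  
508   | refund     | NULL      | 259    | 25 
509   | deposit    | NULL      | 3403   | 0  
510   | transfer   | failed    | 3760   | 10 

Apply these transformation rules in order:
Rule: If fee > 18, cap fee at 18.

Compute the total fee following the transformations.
99

Step 1: 3 records have fee > 18
Step 2: These records originally summed to 75
Step 3: After capping: 3 × 18 = 54
Step 4: Unaffected records sum: 45
Step 5: Final sum = 54 + 45 = 99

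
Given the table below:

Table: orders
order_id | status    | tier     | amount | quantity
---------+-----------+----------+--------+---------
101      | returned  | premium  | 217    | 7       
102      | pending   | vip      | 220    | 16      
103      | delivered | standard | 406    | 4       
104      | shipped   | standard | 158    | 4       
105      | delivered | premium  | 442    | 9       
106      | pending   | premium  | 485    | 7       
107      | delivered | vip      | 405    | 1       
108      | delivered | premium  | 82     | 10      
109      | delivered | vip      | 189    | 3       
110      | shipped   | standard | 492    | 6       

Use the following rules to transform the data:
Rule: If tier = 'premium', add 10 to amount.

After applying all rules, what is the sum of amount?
3136

Step 1: Count records where tier = 'premium': 4
Step 2: Total bonus added: 4 × 10 = 40
Step 3: Original sum of amount: 3096
Step 4: Final sum = 3096 + 40 = 3136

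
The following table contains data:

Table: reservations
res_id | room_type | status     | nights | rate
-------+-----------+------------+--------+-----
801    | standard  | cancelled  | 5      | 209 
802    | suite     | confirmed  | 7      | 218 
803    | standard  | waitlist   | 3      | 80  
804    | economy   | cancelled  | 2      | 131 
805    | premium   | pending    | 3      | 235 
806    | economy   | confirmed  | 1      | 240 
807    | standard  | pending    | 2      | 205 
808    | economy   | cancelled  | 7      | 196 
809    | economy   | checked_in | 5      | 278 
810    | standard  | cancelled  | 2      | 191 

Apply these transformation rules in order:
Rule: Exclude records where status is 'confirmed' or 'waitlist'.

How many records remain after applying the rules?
7

Step 1: Count records to exclude
  - 2 (confirmed) + 1 (waitlist) = 3 records
Step 2: Total records: 10
Step 3: Remaining = 10 - 3 = 7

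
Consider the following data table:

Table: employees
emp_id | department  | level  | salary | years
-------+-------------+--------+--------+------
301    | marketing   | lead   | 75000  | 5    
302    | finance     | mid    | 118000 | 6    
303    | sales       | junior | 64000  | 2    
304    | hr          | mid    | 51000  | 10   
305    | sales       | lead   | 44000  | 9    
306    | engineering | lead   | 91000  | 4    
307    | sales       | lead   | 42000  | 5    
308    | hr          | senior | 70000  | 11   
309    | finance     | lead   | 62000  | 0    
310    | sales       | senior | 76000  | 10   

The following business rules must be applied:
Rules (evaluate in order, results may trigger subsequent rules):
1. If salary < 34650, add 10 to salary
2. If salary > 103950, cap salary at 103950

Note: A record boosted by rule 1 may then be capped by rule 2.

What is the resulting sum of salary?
678950

Step 1: Apply rule 1 to records with salary < 34650
  - 0 records get bonus of 10
  - Of these, 0 records then exceed 103950 and get capped
Step 2: Apply rule 2 to records with salary > 103950
  - 1 records (original) are capped
Step 3: Calculate final sum = 678950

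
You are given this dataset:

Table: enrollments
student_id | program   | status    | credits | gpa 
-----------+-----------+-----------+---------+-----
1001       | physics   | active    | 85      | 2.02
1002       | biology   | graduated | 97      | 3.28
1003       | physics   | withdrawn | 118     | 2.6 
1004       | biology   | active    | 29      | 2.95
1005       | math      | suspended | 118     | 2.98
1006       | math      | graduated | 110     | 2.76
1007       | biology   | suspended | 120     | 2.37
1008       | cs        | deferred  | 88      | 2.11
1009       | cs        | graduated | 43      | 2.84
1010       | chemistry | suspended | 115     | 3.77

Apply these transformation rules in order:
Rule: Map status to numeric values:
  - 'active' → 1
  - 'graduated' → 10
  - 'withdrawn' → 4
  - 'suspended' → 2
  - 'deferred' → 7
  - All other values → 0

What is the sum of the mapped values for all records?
49

Step 1: Apply mapping to each record
Step 2: Count by status:
  'active': 2 records × 1 = 2
  'graduated': 3 records × 10 = 30
  'withdrawn': 1 records × 4 = 4
  'suspended': 3 records × 2 = 6
  'deferred': 1 records × 7 = 7
Step 3: Sum all mapped values = 49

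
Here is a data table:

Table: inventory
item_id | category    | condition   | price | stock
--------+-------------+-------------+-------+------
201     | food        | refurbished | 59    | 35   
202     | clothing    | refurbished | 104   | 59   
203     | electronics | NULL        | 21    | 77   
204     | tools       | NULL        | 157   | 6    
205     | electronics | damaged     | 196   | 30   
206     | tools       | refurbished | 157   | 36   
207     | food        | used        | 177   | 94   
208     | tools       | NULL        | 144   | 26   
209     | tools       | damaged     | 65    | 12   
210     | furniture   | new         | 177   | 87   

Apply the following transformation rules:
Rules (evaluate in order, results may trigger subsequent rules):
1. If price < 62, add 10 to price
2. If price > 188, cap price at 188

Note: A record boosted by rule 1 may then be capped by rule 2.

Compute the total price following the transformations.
1269

Step 1: Apply rule 1 to records with price < 62
  - 2 records get bonus of 10
  - Of these, 0 records then exceed 188 and get capped
Step 2: Apply rule 2 to records with price > 188
  - 1 records (original) are capped
Step 3: Calculate final sum = 1269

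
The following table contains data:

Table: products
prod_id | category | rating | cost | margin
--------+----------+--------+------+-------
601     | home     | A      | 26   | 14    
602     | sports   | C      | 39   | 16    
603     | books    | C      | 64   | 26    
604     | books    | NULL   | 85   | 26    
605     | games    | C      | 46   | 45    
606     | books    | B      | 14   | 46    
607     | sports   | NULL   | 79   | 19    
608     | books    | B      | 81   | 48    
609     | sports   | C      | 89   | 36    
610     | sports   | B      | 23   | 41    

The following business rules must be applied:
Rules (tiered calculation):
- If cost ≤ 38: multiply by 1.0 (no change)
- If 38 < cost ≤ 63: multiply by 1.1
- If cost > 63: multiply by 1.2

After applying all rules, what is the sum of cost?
634.1

Step 1: Tier 1 (cost ≤ 38): 3 records, sum = 63 × 1.0 = 63.0
Step 2: Tier 2 (38 < cost ≤ 63): 2 records, sum = 85 × 1.1 = 93.5
Step 3: Tier 3 (cost > 63): 5 records, sum = 398 × 1.2 = 477.6
Step 4: Final sum = 63.0 + 93.5 + 477.6 = 634.1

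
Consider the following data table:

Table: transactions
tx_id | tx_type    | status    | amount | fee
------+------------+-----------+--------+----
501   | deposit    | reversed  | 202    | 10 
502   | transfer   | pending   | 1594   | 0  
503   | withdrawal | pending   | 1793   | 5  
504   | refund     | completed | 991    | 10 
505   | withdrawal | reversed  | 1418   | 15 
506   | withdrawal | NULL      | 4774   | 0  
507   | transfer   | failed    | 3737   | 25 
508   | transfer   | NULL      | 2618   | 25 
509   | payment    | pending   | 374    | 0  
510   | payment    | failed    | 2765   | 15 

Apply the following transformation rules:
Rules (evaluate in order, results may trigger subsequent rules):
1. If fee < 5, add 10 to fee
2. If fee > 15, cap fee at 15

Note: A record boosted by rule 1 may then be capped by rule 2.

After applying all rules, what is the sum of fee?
115

Step 1: Apply rule 1 to records with fee < 5
  - 3 records get bonus of 10
  - Of these, 0 records then exceed 15 and get capped
Step 2: Apply rule 2 to records with fee > 15
  - 2 records (original) are capped
Step 3: Calculate final sum = 115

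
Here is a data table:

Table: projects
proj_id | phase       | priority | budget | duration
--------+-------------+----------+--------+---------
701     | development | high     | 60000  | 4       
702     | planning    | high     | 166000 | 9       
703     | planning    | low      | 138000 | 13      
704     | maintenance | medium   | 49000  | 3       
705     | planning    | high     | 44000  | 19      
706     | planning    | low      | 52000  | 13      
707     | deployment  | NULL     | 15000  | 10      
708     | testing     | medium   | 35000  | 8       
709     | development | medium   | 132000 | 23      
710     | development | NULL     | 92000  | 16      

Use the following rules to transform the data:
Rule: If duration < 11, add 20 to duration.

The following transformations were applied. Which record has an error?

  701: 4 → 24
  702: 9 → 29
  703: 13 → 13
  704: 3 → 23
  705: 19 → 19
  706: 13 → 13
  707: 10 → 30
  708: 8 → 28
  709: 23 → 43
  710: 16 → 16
Record 709 has an error. The correct transformed value should be 23, not 43.

Step 1: Check each record against the rule
Step 2: Record 709 has duration = 23
Step 3: Since 23 >= 11, the bonus should not have been applied
Step 4: Correct value = 23, but claimed value = 43
Conclusion: Record 709 has the error.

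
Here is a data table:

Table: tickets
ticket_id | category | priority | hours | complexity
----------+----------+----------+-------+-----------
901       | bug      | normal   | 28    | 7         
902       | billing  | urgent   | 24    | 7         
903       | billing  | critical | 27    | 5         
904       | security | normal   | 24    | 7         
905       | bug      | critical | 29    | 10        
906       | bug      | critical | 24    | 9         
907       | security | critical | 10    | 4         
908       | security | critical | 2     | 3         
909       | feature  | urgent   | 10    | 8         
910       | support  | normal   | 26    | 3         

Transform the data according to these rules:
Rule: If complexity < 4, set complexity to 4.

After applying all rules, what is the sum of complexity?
65

Step 1: 2 records have complexity < 4
Step 2: These records originally summed to 6
Step 3: After setting to minimum: 2 × 4 = 8
Step 4: Unaffected records sum: 57
Step 5: Final sum = 8 + 57 = 65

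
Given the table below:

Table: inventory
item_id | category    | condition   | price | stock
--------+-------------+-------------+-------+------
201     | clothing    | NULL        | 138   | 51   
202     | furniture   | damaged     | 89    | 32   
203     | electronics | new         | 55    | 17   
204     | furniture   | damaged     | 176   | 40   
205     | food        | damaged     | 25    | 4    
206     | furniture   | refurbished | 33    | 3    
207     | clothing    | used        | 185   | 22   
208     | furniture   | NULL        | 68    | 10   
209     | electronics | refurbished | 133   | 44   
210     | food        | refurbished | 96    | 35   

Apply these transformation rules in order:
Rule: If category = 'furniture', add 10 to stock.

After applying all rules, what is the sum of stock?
298

Step 1: Count records where category = 'furniture': 4
Step 2: Total bonus added: 4 × 10 = 40
Step 3: Original sum of stock: 258
Step 4: Final sum = 258 + 40 = 298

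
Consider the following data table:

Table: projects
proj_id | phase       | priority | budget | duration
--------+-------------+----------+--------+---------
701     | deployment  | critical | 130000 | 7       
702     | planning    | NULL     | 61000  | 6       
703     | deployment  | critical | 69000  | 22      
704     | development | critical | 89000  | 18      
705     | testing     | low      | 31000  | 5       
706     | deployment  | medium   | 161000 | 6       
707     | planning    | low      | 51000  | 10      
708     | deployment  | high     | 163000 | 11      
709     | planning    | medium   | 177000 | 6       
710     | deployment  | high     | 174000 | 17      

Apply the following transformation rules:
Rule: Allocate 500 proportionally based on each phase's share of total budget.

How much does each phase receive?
deployment: 315.1, development: 40.24, planning: 130.65, testing: 14.01

Step 1: Calculate total budget = 1106000
Step 2: Calculate each phase's proportion:
  deployment: 697000/1106000 = 63.02% → 315.1
  development: 89000/1106000 = 8.05% → 40.24
  planning: 289000/1106000 = 26.13% → 130.65
  testing: 31000/1106000 = 2.80% → 14.01
Step 3: Verify: sum of allocations ≈ 500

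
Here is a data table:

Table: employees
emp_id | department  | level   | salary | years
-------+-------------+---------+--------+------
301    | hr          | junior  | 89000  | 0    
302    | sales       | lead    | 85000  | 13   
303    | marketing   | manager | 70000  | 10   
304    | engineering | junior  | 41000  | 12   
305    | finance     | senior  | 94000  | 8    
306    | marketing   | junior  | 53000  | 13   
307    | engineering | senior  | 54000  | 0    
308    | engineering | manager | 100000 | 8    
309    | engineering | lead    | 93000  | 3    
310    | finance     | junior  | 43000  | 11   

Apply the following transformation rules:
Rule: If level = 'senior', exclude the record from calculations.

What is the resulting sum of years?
70

Step 1: Identify records where level = 'senior'
Step 2: The excluded records sum to 8
Step 3: Original total years = 78
Step 4: Remaining total = 78 - 8 = 70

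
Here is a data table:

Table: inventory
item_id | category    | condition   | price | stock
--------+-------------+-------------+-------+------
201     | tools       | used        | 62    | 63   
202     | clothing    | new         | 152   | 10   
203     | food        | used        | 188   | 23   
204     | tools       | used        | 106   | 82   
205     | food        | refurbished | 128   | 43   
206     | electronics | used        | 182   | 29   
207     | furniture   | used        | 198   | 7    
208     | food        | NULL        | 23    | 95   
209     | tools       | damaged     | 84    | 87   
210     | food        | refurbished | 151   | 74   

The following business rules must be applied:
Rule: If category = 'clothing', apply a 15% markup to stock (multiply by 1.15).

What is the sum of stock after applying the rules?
514.5

Step 1: Records with category = 'clothing' have total stock = 10
Step 2: Apply multiplier: 10 × 1.15 = 11.5
Step 3: Other records total: 503
Step 4: Final sum = 11.5 + 503 = 514.5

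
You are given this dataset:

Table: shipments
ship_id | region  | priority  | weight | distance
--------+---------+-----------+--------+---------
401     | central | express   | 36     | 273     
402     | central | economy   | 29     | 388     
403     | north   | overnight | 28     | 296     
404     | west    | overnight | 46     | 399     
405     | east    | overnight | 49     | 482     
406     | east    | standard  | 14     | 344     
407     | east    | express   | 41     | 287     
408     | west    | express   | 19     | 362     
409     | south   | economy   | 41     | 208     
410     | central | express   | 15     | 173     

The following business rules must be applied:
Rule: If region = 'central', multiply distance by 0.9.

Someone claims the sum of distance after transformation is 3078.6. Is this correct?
No, the correct result is 3128.6.

Step 1: Calculate the correct sum after transformation
Step 2: Apply multiplier 0.9 to records where region = 'central'
Step 3: Correct result = 3128.6
Step 4: Claimed result = 3078.6
Step 5: 3128.6 ≠ 3078.6
Conclusion: The claimed result is incorrect. The correct answer is 3128.6.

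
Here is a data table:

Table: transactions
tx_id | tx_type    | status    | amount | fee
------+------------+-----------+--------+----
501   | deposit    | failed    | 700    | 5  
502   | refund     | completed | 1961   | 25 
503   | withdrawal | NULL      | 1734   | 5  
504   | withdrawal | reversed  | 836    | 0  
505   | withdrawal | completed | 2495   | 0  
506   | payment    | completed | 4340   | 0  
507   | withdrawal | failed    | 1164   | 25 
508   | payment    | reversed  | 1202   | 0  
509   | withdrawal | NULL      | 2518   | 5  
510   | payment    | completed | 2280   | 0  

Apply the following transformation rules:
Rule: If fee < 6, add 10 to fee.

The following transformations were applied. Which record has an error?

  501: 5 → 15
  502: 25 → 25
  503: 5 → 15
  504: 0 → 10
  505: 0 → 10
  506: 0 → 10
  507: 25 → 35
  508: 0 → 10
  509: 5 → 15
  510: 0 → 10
Record 507 has an error. The correct transformed value should be 25, not 35.

Step 1: Check each record against the rule
Step 2: Record 507 has fee = 25
Step 3: Since 25 >= 6, the bonus should not have been applied
Step 4: Correct value = 25, but claimed value = 35
Conclusion: Record 507 has the error.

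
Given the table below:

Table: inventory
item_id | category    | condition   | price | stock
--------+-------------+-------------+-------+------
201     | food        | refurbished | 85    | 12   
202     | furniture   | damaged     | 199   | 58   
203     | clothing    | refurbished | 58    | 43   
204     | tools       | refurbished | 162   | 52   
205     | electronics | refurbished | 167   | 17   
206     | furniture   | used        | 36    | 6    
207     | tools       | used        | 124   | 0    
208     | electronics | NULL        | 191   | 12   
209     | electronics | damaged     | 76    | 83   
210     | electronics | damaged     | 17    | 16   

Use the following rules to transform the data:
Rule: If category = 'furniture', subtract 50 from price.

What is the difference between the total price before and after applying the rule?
100

Step 1: Original sum of price = 1115
Step 2: 2 records have category = 'furniture'
Step 3: Each affected record changes by -50
Step 4: Total change = 2 × -50 = -100
Step 5: New sum = 1115 + -100 = 1015
Step 6: Difference = |1015 - 1115| = 100
        (Sum decreased by 100)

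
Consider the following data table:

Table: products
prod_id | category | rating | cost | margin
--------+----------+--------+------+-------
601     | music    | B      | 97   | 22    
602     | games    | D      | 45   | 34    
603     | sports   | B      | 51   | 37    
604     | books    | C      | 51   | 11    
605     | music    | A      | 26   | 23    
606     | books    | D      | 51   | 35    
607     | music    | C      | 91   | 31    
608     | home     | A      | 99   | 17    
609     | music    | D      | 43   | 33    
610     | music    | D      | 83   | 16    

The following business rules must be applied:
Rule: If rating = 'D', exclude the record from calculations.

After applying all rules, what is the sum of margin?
141

Step 1: Identify records where rating = 'D'
Step 2: The excluded records sum to 118
Step 3: Original total margin = 259
Step 4: Remaining total = 259 - 118 = 141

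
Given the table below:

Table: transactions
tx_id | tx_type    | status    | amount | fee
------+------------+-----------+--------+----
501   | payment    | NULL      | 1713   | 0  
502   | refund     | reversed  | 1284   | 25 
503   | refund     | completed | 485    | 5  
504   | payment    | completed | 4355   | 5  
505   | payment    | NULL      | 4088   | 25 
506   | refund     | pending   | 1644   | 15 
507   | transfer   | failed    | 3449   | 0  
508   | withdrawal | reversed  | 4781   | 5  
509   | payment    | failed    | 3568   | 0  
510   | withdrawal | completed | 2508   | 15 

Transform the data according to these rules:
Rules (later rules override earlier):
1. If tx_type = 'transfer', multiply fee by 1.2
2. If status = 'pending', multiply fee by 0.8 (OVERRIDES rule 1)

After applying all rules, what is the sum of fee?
92.0

Step 1: Rule 2 takes priority for records with status = 'pending'
  - 1 records: 15 × 0.8 = 12.0
Step 2: Rule 1 applies to remaining records with tx_type = 'transfer'
  - 1 records: 0 × 1.2 = 0.0
Step 3: Other records unchanged: 80
Step 4: Final sum = 12.0 + 0.0 + 80 = 92.0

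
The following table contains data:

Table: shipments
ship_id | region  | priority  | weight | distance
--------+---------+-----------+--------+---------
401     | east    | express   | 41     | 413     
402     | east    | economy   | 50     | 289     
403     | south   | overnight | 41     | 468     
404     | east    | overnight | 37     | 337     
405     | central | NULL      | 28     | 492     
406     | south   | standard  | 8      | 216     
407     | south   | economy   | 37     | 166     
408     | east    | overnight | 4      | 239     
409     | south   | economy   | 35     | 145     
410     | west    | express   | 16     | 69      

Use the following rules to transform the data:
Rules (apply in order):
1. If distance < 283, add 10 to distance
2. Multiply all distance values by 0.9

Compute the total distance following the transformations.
2595.6

Step 1: Apply Rule 1 - Add 10 to records with distance < 283
  - 5 records affected: 835 + (5 × 10) = 885
  - Unaffected records: 1999
  - Sum after Rule 1: 2884
Step 2: Apply Rule 2 - Multiply all by 0.9
  - 2884 × 0.9 = 2595.6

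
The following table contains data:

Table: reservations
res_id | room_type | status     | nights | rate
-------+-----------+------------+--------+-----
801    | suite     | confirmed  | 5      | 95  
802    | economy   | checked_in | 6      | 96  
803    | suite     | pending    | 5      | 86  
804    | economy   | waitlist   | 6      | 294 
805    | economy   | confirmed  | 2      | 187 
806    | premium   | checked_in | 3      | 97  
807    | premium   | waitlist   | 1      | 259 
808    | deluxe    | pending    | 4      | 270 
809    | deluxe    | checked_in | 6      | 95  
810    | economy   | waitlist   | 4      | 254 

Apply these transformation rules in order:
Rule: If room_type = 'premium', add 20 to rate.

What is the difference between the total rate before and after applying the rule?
40

Step 1: Original sum of rate = 1733
Step 2: 2 records have room_type = 'premium'
Step 3: Each affected record changes by 20
Step 4: Total change = 2 × 20 = 40
Step 5: New sum = 1733 + 40 = 1773
Step 6: Difference = |1773 - 1733| = 40
        (Sum increased by 40)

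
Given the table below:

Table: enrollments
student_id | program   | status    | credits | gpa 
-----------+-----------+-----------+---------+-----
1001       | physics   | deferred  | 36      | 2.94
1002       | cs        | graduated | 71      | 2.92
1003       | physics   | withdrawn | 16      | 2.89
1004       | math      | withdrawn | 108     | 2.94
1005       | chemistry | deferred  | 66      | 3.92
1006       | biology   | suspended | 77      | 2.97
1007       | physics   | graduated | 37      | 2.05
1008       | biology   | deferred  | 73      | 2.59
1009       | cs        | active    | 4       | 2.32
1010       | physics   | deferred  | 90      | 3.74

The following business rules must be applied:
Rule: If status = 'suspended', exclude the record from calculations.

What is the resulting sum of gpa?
26.31

Step 1: Identify records where status = 'suspended'
Step 2: The excluded records sum to 2.97
Step 3: Original total gpa = 29.28
Step 4: Remaining total = 29.28 - 2.97 = 26.31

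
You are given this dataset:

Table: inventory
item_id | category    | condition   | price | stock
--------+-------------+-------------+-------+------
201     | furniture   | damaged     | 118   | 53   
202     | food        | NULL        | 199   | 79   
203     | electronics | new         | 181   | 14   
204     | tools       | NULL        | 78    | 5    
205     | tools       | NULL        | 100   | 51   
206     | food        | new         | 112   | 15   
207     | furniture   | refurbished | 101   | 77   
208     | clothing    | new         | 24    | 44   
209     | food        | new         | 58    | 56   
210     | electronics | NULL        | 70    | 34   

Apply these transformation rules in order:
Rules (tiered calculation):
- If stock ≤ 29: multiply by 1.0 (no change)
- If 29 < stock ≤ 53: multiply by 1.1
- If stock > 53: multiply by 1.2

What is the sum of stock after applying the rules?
488.6

Step 1: Tier 1 (stock ≤ 29): 3 records, sum = 34 × 1.0 = 34.0
Step 2: Tier 2 (29 < stock ≤ 53): 4 records, sum = 182 × 1.1 = 200.2
Step 3: Tier 3 (stock > 53): 3 records, sum = 212 × 1.2 = 254.4
Step 4: Final sum = 34.0 + 200.2 + 254.4 = 488.6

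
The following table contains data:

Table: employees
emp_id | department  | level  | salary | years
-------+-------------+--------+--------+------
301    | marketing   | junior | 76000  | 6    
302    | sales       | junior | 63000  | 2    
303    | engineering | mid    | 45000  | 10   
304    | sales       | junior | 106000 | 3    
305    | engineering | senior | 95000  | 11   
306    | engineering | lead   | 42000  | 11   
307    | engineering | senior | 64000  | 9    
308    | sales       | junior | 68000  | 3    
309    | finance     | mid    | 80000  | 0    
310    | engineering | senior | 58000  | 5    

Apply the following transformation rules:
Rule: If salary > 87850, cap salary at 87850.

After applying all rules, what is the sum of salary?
671700

Step 1: 2 records have salary > 87850
Step 2: These records originally summed to 201000
Step 3: After capping: 2 × 87850 = 175700
Step 4: Unaffected records sum: 496000
Step 5: Final sum = 175700 + 496000 = 671700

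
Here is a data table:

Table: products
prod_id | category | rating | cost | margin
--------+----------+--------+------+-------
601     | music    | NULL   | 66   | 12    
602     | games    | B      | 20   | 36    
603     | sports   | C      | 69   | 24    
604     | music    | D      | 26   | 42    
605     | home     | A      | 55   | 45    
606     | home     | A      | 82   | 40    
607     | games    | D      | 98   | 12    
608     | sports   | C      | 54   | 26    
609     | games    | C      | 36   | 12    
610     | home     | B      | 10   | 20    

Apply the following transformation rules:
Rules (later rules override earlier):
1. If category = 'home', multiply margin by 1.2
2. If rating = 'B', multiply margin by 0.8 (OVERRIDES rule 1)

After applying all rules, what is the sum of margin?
274.8

Step 1: Rule 2 takes priority for records with rating = 'B'
  - 2 records: 56 × 0.8 = 44.8
Step 2: Rule 1 applies to remaining records with category = 'home'
  - 2 records: 85 × 1.2 = 102.0
Step 3: Other records unchanged: 128
Step 4: Final sum = 44.8 + 102.0 + 128 = 274.8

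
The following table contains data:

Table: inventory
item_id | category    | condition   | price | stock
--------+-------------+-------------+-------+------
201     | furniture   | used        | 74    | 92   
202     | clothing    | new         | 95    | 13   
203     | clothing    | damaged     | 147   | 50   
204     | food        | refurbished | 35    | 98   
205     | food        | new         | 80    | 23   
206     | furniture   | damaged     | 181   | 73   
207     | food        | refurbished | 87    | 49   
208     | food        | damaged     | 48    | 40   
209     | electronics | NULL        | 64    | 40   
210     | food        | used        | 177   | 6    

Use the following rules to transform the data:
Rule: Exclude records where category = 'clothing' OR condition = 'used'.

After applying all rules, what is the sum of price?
495

Step 1: Find records where category = 'clothing' OR condition = 'used'
Step 2: 4 records match, summing to 493
Step 3: Original sum: 988
Step 4: Remaining sum = 988 - 493 = 495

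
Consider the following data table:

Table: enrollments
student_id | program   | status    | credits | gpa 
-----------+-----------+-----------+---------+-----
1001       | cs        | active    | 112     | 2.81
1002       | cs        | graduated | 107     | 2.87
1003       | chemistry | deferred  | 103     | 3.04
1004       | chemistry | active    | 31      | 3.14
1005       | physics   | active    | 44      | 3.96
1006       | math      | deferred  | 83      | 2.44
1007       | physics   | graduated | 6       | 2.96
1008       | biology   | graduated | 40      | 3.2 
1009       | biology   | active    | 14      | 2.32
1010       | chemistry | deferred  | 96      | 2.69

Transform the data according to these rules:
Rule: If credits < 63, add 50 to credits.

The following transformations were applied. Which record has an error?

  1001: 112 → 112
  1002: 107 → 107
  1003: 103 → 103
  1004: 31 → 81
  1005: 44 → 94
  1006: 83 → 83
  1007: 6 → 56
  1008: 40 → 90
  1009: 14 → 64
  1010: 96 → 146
Record 1010 has an error. The correct transformed value should be 96, not 146.

Step 1: Check each record against the rule
Step 2: Record 1010 has credits = 96
Step 3: Since 96 >= 63, the bonus should not have been applied
Step 4: Correct value = 96, but claimed value = 146
Conclusion: Record 1010 has the error.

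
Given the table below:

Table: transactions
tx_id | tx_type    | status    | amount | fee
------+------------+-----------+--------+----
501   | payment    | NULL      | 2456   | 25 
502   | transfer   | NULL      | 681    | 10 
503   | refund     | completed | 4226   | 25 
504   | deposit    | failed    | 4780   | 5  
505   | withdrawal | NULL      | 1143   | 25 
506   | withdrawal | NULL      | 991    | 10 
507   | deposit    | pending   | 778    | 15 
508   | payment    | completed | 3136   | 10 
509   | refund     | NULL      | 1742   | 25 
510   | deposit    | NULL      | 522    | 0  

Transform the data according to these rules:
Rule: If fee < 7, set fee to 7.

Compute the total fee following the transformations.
159

Step 1: 2 records have fee < 7
Step 2: These records originally summed to 5
Step 3: After setting to minimum: 2 × 7 = 14
Step 4: Unaffected records sum: 145
Step 5: Final sum = 14 + 145 = 159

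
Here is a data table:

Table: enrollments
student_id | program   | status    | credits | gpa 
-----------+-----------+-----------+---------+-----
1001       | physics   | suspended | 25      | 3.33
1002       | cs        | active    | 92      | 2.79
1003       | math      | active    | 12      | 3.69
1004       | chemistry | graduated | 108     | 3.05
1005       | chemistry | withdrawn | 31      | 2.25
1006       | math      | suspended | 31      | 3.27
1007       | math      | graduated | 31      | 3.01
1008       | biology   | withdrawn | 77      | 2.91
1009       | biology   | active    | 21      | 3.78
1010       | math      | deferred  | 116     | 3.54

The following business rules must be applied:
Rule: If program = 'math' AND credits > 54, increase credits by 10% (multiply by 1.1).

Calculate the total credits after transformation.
555.6

Step 1: Find records where program = 'math' AND credits > 54
Step 2: 1 records match, summing to 116
Step 3: After multiplier: 116 × 1.1 = 127.6
Step 4: Unaffected records sum: 428
Step 5: Final sum = 127.6 + 428 = 555.6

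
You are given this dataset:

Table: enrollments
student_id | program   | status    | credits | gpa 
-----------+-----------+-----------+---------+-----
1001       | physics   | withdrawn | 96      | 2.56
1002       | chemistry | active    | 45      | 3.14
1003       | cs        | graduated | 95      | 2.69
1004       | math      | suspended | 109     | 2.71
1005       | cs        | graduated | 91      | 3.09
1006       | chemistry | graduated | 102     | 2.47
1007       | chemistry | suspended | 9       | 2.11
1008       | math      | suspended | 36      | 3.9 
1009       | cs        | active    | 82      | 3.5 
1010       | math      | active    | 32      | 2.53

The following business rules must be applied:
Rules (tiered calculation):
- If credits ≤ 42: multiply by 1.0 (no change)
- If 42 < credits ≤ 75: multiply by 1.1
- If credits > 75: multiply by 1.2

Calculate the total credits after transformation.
816.5

Step 1: Tier 1 (credits ≤ 42): 3 records, sum = 77 × 1.0 = 77.0
Step 2: Tier 2 (42 < credits ≤ 75): 1 records, sum = 45 × 1.1 = 49.5
Step 3: Tier 3 (credits > 75): 6 records, sum = 575 × 1.2 = 690.0
Step 4: Final sum = 77.0 + 49.5 + 690.0 = 816.5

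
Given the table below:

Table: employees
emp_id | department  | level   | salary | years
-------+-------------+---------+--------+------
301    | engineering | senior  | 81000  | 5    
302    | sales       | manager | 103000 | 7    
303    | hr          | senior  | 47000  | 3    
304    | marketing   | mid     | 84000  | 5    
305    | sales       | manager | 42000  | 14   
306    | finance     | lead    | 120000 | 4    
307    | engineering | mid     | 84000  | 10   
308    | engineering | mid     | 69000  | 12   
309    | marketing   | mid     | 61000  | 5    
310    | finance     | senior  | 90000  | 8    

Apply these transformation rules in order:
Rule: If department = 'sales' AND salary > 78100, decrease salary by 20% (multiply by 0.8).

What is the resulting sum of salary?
760400.0

Step 1: Find records where department = 'sales' AND salary > 78100
Step 2: 1 records match, summing to 103000
Step 3: After multiplier: 103000 × 0.8 = 82400.0
Step 4: Unaffected records sum: 678000
Step 5: Final sum = 82400.0 + 678000 = 760400.0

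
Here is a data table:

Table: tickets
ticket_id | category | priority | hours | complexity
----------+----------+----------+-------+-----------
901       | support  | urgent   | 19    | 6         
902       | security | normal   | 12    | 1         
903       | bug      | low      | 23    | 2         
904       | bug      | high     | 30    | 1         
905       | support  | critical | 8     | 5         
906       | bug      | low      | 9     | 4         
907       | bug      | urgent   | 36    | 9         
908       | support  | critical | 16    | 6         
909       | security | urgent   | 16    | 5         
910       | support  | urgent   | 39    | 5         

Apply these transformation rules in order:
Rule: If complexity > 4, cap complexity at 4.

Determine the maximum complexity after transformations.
4

Step 1: Original maximum complexity = 9
Step 2: Apply cap at 4
Step 3: 6 records had complexity > 4 and were capped
Step 4: Maximum after transformation = 4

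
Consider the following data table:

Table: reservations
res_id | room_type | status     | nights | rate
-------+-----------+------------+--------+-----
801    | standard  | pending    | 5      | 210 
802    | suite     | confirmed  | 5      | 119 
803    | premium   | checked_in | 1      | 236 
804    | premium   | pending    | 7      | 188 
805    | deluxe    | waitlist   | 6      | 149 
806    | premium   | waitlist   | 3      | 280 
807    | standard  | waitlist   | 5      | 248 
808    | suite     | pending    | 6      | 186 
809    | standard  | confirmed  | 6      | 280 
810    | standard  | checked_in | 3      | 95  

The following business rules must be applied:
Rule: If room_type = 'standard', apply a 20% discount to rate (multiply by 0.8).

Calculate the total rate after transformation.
1824.4

Step 1: Records with room_type = 'standard' have total rate = 833
Step 2: Apply multiplier: 833 × 0.8 = 666.4
Step 3: Other records total: 1158
Step 4: Final sum = 666.4 + 1158 = 1824.4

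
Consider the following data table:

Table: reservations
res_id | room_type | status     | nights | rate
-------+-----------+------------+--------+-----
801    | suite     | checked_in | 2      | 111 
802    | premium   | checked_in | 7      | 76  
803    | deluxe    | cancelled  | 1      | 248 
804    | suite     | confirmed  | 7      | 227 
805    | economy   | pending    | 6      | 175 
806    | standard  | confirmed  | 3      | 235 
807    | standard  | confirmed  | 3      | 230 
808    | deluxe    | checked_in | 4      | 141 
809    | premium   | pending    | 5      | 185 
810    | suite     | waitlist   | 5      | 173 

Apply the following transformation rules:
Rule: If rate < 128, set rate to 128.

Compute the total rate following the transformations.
1870

Step 1: 2 records have rate < 128
Step 2: These records originally summed to 187
Step 3: After setting to minimum: 2 × 128 = 256
Step 4: Unaffected records sum: 1614
Step 5: Final sum = 256 + 1614 = 1870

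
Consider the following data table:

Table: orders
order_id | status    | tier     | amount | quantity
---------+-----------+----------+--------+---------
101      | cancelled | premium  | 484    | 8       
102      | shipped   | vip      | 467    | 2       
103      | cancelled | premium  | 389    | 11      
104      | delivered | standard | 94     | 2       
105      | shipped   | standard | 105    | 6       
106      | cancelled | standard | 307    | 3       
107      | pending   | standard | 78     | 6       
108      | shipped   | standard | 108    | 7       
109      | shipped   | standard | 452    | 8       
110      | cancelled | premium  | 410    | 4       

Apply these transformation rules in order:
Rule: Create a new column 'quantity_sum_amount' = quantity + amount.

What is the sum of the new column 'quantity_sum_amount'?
2951

Step 1: For each record, compute quantity + amount
Example calculations:
  8 + 484 = 492
  2 + 467 = 469
  11 + 389 = 400
  ...
Step 2: Sum all derived values
Step 3: Total = 2951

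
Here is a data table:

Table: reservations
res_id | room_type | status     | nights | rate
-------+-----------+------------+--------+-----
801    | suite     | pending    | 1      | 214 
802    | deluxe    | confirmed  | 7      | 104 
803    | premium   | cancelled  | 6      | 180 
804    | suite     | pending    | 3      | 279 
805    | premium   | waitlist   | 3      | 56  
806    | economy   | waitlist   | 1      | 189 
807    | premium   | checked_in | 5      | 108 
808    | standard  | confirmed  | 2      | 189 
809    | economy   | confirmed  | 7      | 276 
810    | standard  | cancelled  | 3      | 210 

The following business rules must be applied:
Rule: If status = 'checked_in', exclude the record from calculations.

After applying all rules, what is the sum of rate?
1697

Step 1: Identify records where status = 'checked_in'
Step 2: The excluded records sum to 108
Step 3: Original total rate = 1805
Step 4: Remaining total = 1805 - 108 = 1697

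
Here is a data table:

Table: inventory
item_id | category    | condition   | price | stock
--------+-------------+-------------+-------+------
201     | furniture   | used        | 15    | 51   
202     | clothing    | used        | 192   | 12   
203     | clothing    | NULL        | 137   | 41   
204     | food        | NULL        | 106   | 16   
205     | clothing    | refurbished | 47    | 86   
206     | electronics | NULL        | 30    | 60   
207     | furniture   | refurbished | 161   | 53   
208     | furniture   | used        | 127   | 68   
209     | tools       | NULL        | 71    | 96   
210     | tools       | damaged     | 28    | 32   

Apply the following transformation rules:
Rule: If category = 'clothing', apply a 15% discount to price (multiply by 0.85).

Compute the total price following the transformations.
857.6

Step 1: Records with category = 'clothing' have total price = 376
Step 2: Apply multiplier: 376 × 0.85 = 319.6
Step 3: Other records total: 538
Step 4: Final sum = 319.6 + 538 = 857.6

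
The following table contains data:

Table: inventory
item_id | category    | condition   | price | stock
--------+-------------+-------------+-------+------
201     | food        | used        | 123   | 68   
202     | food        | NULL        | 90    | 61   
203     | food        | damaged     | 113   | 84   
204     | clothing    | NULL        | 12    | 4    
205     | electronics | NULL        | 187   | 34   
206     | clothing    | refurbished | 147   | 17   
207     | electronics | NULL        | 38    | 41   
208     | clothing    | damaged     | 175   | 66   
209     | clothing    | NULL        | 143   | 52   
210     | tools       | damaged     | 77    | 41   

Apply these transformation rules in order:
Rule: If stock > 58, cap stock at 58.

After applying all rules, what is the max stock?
58

Step 1: Original maximum stock = 84
Step 2: Apply cap at 58
Step 3: 4 records had stock > 58 and were capped
Step 4: Maximum after transformation = 58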